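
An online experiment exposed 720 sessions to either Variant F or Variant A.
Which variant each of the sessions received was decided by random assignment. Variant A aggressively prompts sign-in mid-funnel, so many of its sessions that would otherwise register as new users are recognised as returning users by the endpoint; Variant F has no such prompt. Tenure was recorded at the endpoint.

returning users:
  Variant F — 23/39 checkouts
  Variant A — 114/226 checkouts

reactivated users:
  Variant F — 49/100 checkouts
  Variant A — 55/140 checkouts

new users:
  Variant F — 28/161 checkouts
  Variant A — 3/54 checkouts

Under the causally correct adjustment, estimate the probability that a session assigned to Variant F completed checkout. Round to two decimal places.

0.33

User tenure lies on the pathway variant → user tenure → outcome, so adjusting for it blocks the indirect effect. For the total causal effect of variant, use the unadjusted pooled rates.
So P(outcome | do(Variant F)) is just the pooled rate for Variant F: 100/300 = 0.333.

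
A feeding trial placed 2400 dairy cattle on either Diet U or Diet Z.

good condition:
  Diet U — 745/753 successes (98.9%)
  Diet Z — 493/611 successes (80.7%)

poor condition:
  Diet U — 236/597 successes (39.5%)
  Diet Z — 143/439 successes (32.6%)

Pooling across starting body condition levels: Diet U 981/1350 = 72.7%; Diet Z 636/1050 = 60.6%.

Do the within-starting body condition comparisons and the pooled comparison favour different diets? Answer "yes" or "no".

Within each starting body condition level (good condition 98.9% vs 80.7%; poor condition 39.5% vs 32.6%), Diet U has the higher rate every time. Pooled: 72.7% vs 60.6% — Diet U has the higher rate overall. They agree.

no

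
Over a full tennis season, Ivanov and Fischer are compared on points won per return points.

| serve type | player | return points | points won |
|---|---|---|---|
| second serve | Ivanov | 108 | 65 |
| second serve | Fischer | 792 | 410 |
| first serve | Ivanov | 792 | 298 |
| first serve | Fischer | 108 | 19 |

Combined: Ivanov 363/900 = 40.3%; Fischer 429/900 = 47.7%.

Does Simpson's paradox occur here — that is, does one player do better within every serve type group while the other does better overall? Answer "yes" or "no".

yes

Within each serve type level (second serve 60.2% vs 51.8%; first serve 37.6% vs 17.6%), Ivanov has the higher rate every time. Pooled: 40.3% vs 47.7% — Fischer has the higher rate overall. The two comparisons disagree.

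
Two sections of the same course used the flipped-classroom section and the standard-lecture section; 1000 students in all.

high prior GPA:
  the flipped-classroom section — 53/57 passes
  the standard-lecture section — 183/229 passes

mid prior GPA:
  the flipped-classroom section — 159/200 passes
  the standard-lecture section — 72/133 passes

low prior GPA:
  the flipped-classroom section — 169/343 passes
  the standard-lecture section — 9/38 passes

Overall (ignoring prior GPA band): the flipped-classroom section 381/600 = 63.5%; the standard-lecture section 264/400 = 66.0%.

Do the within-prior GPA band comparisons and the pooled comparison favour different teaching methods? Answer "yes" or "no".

Within each prior GPA band level (high prior GPA 93.0% vs 79.9%; mid prior GPA 79.5% vs 54.1%; low prior GPA 49.3% vs 23.7%), the flipped-classroom section has the higher rate every time. Pooled: 63.5% vs 66.0% — the standard-lecture section has the higher rate overall. The two comparisons disagree.

yes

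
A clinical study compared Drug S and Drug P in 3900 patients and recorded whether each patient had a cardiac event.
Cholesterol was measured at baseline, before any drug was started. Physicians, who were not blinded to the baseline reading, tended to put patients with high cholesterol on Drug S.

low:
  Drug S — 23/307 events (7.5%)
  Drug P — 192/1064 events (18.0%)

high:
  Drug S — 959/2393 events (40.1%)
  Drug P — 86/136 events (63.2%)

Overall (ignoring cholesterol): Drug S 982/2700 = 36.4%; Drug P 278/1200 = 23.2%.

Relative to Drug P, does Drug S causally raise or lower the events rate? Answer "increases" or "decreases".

Drug S is lower inside every cholesterol stratum but Drug P is lower in aggregate. Whether to stratify depends on how cholesterol relates to the drug.
Cholesterol differs across drugs for reasons unrelated to any effect of the drug itself, and it separately predicts the outcome — a classic confounder. We must compare within cholesterol levels.
Within each level — low: 7.5% vs 18.0%; high: 40.1% vs 63.2% — Drug S is lower every time.

decreases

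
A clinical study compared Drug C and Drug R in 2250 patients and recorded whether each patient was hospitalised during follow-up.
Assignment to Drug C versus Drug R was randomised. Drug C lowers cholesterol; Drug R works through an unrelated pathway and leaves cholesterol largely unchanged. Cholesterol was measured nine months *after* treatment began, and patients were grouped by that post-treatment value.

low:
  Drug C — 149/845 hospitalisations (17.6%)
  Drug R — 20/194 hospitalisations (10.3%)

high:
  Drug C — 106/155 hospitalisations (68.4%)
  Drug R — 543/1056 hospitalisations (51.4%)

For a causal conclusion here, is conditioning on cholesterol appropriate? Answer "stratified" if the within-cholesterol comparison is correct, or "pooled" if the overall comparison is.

Stratifying would compare drugs among patients the drugs themselves sorted into cholesterol groups — a form of selection on an intermediate. The unconditioned pooled rates give the total causal effect.
Pooled: Drug C 25.5% vs Drug R 45.0%; Drug C is lower overall.

pooled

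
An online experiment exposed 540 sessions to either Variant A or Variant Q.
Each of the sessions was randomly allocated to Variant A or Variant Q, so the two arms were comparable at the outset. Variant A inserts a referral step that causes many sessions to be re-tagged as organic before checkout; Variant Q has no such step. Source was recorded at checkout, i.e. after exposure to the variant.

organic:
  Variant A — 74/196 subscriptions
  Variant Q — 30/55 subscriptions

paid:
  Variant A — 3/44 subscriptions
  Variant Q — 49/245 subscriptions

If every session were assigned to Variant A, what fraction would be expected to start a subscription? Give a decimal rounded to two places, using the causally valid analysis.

The traffic source-specific comparison favours Variant Q throughout, but the pooled figures favour Variant A. The question is whether to condition on traffic source.
Stratifying would compare variants among sessions the variants themselves sorted into traffic source groups — a form of selection on an intermediate. The unconditioned pooled rates give the total causal effect.
So P(outcome | do(Variant A)) is just the pooled rate for Variant A: 77/240 = 0.321.

0.32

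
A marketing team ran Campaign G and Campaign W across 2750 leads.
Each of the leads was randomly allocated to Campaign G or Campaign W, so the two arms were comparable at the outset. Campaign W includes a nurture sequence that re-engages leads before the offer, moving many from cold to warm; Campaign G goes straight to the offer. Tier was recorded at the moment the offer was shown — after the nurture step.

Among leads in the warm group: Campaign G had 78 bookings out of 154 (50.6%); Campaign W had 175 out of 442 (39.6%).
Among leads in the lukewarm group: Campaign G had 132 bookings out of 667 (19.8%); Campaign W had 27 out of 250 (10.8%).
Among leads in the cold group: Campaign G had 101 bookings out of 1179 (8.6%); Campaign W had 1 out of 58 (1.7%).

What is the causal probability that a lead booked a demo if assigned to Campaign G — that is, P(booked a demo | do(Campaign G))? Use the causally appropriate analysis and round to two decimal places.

0.16

The stratified and pooled comparisons disagree (Campaign G wins within each engagement tier; Campaign W wins overall), so the answer turns on the causal role of engagement tier.
Engagement tier here is a post-treatment variable shaped by the campaign; conditioning on it would introduce bias rather than remove it. The overall comparison is the causal one.
So P(outcome | do(Campaign G)) is just the pooled rate for Campaign G: 311/2000 = 0.155.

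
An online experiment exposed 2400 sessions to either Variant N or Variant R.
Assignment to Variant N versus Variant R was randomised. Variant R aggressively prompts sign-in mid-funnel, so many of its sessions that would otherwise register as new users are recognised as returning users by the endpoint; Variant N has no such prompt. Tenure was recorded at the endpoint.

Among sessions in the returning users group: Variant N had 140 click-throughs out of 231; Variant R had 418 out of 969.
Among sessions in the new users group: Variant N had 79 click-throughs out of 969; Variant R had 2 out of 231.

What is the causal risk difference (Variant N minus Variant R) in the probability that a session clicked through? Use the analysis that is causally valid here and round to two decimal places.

-0.17

User tenure is downstream of the variant. One should not condition on a consequence of treatment, so the overall rates are the right comparison.
The causal difference is the pooled difference: 0.182 − 0.350 = -0.168.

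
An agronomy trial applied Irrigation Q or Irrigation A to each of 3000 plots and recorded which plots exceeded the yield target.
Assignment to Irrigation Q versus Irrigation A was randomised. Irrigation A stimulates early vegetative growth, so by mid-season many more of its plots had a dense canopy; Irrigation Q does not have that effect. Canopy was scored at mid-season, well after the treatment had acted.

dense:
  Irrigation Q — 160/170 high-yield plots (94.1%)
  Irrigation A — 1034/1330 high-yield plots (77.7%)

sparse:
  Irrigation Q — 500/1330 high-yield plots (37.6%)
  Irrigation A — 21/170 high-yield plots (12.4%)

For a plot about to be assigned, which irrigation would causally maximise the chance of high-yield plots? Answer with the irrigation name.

Within every mid-season canopy level Irrigation Q has the higher rate, yet pooled Irrigation A does — Simpson's reversal.
Mid-season canopy here is a post-treatment variable shaped by the irrigation; conditioning on it would introduce bias rather than remove it. The overall comparison is the causal one.
Pooled: Irrigation Q 44.0% vs Irrigation A 70.3%; Irrigation A is higher overall.

Irrigation A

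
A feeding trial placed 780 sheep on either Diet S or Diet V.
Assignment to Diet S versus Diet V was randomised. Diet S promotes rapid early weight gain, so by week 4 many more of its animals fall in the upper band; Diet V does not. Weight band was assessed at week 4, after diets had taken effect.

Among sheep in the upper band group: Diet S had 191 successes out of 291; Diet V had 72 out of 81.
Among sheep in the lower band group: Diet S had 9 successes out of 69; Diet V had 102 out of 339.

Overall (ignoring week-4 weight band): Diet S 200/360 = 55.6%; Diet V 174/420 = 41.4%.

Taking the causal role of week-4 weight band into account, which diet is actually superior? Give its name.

Within every week-4 weight band level Diet V has the higher rate, yet pooled Diet S does — Simpson's reversal.
Week-4 weight band is downstream of the diet. One should not condition on a consequence of treatment, so the overall rates are the right comparison.
Pooled: Diet S 55.6% vs Diet V 41.4%; Diet S is higher overall.

Diet S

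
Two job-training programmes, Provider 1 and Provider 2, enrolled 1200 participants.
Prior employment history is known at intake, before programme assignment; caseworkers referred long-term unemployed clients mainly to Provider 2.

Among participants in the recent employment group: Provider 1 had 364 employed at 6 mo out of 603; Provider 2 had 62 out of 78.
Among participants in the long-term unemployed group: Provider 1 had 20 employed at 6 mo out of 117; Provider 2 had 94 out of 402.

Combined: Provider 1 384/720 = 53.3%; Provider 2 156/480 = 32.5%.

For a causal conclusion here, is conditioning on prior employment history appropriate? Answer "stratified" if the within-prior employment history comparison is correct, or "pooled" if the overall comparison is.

stratified

The imbalance in prior employment history arose from how participants were allocated, not from anything the programme did; and prior employment history independently affects the outcome. The pooled gap is confounded — condition on prior employment history.
Within each level — recent employment: 60.4% vs 79.5%; long-term unemployed: 17.1% vs 23.4% — Provider 2 is higher every time.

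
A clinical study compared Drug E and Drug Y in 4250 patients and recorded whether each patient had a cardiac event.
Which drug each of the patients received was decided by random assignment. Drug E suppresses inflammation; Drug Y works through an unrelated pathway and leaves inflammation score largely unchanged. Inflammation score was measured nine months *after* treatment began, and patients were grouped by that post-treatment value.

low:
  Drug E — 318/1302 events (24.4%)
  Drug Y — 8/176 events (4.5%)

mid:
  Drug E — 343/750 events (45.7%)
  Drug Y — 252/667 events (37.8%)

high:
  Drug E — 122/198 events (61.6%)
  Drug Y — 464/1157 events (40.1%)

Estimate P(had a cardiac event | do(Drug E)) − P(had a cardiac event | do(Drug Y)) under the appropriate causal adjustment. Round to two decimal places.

Inflammation score here is a post-treatment variable shaped by the drug; conditioning on it would introduce bias rather than remove it. The overall comparison is the causal one.
The causal difference is the pooled difference: 0.348 − 0.362 = -0.014.

-0.01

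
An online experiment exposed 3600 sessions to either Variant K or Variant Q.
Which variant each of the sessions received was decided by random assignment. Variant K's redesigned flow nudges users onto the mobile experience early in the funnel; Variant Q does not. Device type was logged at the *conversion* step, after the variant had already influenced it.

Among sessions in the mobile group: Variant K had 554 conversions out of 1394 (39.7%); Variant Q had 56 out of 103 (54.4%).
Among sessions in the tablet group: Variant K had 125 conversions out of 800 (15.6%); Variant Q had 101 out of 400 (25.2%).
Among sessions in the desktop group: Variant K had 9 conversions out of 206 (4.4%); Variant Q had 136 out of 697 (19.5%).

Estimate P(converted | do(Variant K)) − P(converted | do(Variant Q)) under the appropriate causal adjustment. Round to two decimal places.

Device type here is a post-treatment variable shaped by the variant; conditioning on it would introduce bias rather than remove it. The overall comparison is the causal one.
The causal difference is the pooled difference: 0.287 − 0.244 = +0.043.

+0.04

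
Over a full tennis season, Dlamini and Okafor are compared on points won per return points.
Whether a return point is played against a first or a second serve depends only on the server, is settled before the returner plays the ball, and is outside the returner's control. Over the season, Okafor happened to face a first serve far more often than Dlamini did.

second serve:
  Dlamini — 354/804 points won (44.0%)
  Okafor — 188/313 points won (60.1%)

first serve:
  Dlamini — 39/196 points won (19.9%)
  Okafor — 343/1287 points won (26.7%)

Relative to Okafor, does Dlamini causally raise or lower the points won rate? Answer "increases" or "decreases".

Within every serve type level Okafor has the higher rate, yet pooled Dlamini does — Simpson's reversal.
Serve type satisfies the back-door criterion: it is not a descendant of the player, and it blocks the spurious path from player to outcome. Adjusting for it (i.e., using the within-serve type rates) gives the causal effect.
Within each level — second serve: 44.0% vs 60.1%; first serve: 19.9% vs 26.7% — Okafor is higher every time.

decreases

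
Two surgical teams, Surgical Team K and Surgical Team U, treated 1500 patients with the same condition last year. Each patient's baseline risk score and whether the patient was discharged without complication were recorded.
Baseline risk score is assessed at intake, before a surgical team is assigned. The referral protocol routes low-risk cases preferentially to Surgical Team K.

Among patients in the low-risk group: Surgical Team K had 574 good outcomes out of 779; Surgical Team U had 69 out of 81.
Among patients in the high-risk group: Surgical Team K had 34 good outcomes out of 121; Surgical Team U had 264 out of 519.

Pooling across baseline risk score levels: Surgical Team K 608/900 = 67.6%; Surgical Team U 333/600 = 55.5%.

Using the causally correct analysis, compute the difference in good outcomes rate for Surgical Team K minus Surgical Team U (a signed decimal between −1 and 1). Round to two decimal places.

Here baseline risk score is a common cause — it drives both which surgical team a case falls under and the outcome. The crude comparison mixes populations; the stratum-specific rates are the causally relevant ones.
Adjusting over the population distribution of baseline risk score: 0.573·(0.737−0.852) + 0.427·(0.281−0.509) = -0.163.

-0.16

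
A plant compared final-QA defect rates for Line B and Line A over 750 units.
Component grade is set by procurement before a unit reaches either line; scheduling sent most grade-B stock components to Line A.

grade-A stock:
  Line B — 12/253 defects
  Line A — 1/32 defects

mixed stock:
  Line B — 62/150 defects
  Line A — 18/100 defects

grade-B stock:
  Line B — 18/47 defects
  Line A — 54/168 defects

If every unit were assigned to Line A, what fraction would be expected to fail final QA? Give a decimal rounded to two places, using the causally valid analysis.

0.16

The component grade-specific comparison favours Line A throughout, but the pooled figures favour Line B. The question is whether to condition on component grade.
Component grade is set before the line has any effect — it is not caused by the line — and it independently drives the outcome. That makes it a confounder, so the causal comparison is within component grade levels.
Standardising Line A to the population component grade mix: 0.380·1/32 + 0.333·18/100 + 0.287·54/168 = 0.164.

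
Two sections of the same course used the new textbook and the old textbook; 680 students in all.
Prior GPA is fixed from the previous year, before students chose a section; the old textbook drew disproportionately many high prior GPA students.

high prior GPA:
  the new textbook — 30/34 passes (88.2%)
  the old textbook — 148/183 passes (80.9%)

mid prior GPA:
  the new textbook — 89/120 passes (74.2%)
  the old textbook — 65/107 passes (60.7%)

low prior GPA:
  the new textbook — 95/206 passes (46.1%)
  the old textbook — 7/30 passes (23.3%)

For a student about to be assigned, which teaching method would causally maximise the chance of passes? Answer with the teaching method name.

Since prior GPA band is a pre-existing factor (not a product of the teaching method) and it affects the outcome on its own, it is a confounder. The stratified rates, not the pooled rate, identify the causal effect.
Within each level — high prior GPA: 88.2% vs 80.9%; mid prior GPA: 74.2% vs 60.7%; low prior GPA: 46.1% vs 23.3% — the new textbook is higher every time.

the new textbook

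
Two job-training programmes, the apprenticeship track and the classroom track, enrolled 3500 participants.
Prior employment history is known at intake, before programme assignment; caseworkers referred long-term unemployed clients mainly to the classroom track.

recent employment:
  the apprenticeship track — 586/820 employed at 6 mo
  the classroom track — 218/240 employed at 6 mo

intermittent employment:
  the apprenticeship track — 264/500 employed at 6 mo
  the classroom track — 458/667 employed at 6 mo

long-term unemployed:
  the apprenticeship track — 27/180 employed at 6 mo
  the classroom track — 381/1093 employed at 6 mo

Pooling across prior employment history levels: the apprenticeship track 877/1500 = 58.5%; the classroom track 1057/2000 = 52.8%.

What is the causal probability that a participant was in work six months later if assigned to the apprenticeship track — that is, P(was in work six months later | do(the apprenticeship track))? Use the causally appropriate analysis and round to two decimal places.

Prior employment history satisfies the back-door criterion: it is not a descendant of the programme, and it blocks the spurious path from programme to outcome. Adjusting for it (i.e., using the within-prior employment history rates) gives the causal effect.
Standardising the apprenticeship track to the population prior employment history mix: 0.303·586/820 + 0.333·264/500 + 0.364·27/180 = 0.447.

0.45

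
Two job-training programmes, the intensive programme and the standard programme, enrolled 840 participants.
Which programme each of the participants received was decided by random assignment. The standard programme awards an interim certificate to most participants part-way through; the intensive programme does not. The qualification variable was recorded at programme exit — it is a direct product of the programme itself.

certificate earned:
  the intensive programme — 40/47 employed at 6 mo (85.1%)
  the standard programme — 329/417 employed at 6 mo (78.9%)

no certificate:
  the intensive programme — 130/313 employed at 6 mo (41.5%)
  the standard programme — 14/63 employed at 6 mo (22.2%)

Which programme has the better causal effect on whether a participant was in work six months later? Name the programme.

the standard programme

The stratified and pooled comparisons disagree (the intensive programme wins within each qualification attained during the programme; the standard programme wins overall), so the answer turns on the causal role of qualification attained during the programme.
Because the programme influences qualification attained during the programme, qualification attained during the programme is a post-treatment mediator, not a confounder. Stratifying on it would bias the estimate; the causal effect is the crude pooled difference.
Pooled: the intensive programme 47.2% vs the standard programme 71.5%; the standard programme is higher overall.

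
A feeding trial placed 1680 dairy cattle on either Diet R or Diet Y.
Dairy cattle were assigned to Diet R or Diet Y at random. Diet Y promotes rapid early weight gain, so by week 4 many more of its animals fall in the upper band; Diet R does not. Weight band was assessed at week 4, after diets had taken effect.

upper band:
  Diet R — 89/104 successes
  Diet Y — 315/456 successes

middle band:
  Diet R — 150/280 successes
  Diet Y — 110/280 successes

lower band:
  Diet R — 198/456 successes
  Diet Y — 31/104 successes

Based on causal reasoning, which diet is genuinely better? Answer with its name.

Diet Y

Diet R is higher inside every week-4 weight band stratum but Diet Y is higher in aggregate. Whether to stratify depends on how week-4 weight band relates to the diet.
Week-4 weight band is recorded after the diet and is itself shifted by it — it sits on the causal path from diet to outcome. Conditioning on a mediator would strip out part of the effect we want; the pooled comparison gives the total causal effect.
Pooled: Diet R 52.0% vs Diet Y 54.3%; Diet Y is higher overall.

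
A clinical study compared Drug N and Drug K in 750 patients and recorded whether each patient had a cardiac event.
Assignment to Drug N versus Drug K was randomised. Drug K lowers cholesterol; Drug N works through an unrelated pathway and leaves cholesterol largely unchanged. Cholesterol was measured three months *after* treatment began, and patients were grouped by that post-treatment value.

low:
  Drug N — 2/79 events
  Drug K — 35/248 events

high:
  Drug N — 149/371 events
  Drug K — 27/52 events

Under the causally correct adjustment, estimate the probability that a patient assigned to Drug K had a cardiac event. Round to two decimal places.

Cholesterol lies on the pathway drug → cholesterol → outcome, so adjusting for it blocks the indirect effect. For the total causal effect of drug, use the unadjusted pooled rates.
So P(outcome | do(Drug K)) is just the pooled rate for Drug K: 62/300 = 0.207.

0.21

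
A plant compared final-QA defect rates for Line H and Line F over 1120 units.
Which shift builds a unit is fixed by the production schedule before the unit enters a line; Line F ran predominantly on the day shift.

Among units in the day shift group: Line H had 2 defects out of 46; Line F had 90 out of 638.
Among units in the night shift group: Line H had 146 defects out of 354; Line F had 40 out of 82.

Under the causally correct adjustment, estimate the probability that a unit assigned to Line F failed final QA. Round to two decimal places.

The stratified and pooled comparisons disagree (Line H wins within each shift; Line F wins overall), so the answer turns on the causal role of shift.
Since shift is a pre-existing factor (not a product of the line) and it affects the outcome on its own, it is a confounder. The stratified rates, not the pooled rate, identify the causal effect.
Standardising Line F to the population shift mix: 0.611·90/638 + 0.389·40/82 = 0.276.

0.28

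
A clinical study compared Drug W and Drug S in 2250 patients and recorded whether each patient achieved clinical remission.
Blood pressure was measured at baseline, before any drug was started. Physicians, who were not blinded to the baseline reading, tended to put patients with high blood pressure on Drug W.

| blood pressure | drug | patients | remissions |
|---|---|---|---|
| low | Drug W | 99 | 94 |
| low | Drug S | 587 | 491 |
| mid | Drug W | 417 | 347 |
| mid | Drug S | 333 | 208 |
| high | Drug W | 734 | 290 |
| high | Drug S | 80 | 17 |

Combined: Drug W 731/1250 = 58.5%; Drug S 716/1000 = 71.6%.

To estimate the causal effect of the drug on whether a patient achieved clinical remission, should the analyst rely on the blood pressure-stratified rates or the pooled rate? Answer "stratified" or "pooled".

The imbalance in blood pressure arose from how patients were allocated, not from anything the drug did; and blood pressure independently affects the outcome. The pooled gap is confounded — condition on blood pressure.
Within each level — low: 94.9% vs 83.6%; mid: 83.2% vs 62.5%; high: 39.5% vs 21.2% — Drug W is higher every time.

stratified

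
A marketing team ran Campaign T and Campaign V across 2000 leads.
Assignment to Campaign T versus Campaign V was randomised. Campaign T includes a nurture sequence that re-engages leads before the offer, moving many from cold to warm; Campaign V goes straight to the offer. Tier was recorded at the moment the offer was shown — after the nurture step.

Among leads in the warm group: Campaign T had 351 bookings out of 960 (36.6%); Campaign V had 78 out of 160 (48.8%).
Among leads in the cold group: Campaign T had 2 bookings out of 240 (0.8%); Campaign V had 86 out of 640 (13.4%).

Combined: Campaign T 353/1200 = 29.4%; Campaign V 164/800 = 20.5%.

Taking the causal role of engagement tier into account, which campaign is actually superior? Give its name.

The engagement tier-specific comparison favours Campaign V throughout, but the pooled figures favour Campaign T. The question is whether to condition on engagement tier.
Stratifying would compare campaigns among leads the campaigns themselves sorted into engagement tier groups — a form of selection on an intermediate. The unconditioned pooled rates give the total causal effect.
Pooled: Campaign T 29.4% vs Campaign V 20.5%; Campaign T is higher overall.

Campaign T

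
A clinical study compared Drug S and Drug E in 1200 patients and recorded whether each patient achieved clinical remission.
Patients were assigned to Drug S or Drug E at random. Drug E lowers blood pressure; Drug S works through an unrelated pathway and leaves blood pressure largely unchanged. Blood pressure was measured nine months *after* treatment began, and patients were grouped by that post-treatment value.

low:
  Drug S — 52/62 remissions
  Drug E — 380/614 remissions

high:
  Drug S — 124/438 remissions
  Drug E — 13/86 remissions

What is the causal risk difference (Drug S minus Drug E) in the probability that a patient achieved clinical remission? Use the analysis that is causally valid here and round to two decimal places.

Blood pressure here is a post-treatment variable shaped by the drug; conditioning on it would introduce bias rather than remove it. The overall comparison is the causal one.
The causal difference is the pooled difference: 0.352 − 0.561 = -0.209.

-0.21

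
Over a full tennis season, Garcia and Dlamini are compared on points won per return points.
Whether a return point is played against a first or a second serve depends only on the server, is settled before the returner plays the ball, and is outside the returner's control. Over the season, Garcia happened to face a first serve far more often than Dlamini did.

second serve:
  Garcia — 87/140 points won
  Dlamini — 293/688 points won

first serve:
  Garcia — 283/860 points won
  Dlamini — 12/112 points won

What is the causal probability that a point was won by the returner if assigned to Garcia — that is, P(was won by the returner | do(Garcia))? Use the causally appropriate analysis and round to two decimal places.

0.46

The stratified and pooled comparisons disagree (Garcia wins within each serve type; Dlamini wins overall), so the answer turns on the causal role of serve type.
Serve type differs across players for reasons unrelated to any effect of the player itself, and it separately predicts the outcome — a classic confounder. We must compare within serve type levels.
Standardising Garcia to the population serve type mix: 0.460·87/140 + 0.540·283/860 = 0.464.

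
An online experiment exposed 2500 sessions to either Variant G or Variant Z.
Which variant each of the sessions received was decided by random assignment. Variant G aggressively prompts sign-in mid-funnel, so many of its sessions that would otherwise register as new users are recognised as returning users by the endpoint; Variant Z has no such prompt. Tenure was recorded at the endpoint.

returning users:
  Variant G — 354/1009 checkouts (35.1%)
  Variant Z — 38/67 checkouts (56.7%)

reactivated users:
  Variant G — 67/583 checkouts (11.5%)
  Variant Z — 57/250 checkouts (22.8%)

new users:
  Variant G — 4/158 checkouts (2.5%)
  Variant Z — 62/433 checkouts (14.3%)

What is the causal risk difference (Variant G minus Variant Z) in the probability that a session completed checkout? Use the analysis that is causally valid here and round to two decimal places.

User tenure here is a post-treatment variable shaped by the variant; conditioning on it would introduce bias rather than remove it. The overall comparison is the causal one.
The causal difference is the pooled difference: 0.243 − 0.209 = +0.034.

+0.03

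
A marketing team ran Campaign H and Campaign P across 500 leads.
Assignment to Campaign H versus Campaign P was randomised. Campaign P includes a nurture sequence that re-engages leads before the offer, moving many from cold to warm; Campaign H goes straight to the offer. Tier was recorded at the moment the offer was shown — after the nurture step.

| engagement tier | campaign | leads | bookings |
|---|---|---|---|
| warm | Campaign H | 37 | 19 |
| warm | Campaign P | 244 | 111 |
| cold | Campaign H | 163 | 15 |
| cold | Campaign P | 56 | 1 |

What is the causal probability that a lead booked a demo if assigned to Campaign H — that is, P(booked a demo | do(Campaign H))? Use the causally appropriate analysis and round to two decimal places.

0.17

Engagement tier lies on the pathway campaign → engagement tier → outcome, so adjusting for it blocks the indirect effect. For the total causal effect of campaign, use the unadjusted pooled rates.
So P(outcome | do(Campaign H)) is just the pooled rate for Campaign H: 34/200 = 0.170.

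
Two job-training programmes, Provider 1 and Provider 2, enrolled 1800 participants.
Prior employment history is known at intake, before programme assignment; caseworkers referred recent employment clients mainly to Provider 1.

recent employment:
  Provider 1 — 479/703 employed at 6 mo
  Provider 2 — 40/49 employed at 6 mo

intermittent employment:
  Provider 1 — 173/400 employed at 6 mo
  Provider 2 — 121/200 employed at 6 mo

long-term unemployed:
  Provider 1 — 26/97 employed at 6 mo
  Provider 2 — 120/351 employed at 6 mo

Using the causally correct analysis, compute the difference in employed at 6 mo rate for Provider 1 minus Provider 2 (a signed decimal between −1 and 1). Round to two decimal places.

The prior employment history-specific comparison favours Provider 2 throughout, but the pooled figures favour Provider 1. The question is whether to condition on prior employment history.
Prior employment history differs across programmes for reasons unrelated to any effect of the programme itself, and it separately predicts the outcome — a classic confounder. We must compare within prior employment history levels.
Adjusting over the population distribution of prior employment history: 0.418·(0.681−0.816) + 0.333·(0.432−0.605) + 0.249·(0.268−0.342) = -0.132.

-0.13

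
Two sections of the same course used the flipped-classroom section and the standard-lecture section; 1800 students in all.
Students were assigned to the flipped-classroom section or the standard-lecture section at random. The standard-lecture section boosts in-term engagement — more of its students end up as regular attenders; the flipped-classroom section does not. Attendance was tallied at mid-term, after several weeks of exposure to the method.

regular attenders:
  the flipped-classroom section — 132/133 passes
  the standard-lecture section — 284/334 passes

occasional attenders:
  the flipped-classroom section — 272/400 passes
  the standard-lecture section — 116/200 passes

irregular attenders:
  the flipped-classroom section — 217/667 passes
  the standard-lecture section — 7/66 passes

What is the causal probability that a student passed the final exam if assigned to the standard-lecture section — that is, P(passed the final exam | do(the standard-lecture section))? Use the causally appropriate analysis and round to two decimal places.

0.68

the flipped-classroom section is higher inside every mid-term attendance stratum but the standard-lecture section is higher in aggregate. Whether to stratify depends on how mid-term attendance relates to the teaching method.
Mid-term attendance here is a post-treatment variable shaped by the teaching method; conditioning on it would introduce bias rather than remove it. The overall comparison is the causal one.
So P(outcome | do(the standard-lecture section)) is just the pooled rate for the standard-lecture section: 407/600 = 0.678.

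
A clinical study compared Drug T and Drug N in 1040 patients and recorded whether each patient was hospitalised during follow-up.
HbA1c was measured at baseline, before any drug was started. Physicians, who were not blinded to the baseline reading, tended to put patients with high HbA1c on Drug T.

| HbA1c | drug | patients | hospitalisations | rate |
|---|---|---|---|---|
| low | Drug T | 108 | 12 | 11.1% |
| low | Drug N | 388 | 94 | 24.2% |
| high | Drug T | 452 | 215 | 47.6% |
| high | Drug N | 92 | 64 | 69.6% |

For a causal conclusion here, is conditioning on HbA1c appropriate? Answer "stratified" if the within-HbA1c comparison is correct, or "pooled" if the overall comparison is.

Within every HbA1c level Drug T has the lower rate, yet pooled Drug N does — Simpson's reversal.
HbA1c differs across drugs for reasons unrelated to any effect of the drug itself, and it separately predicts the outcome — a classic confounder. We must compare within HbA1c levels.
Within each level — low: 11.1% vs 24.2%; high: 47.6% vs 69.6% — Drug T is lower every time.

stratified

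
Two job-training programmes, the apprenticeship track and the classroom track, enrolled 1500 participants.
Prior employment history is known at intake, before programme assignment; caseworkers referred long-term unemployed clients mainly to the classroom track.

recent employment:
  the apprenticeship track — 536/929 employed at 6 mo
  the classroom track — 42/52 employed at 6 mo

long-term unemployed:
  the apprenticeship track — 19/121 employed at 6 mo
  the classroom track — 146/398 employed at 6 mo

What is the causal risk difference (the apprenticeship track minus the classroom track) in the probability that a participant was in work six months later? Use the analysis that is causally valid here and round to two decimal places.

-0.22

The stratified and pooled comparisons disagree (the classroom track wins within each prior employment history; the apprenticeship track wins overall), so the answer turns on the causal role of prior employment history.
Since prior employment history is a pre-existing factor (not a product of the programme) and it affects the outcome on its own, it is a confounder. The stratified rates, not the pooled rate, identify the causal effect.
Adjusting over the population distribution of prior employment history: 0.654·(0.577−0.808) + 0.346·(0.157−0.367) = -0.223.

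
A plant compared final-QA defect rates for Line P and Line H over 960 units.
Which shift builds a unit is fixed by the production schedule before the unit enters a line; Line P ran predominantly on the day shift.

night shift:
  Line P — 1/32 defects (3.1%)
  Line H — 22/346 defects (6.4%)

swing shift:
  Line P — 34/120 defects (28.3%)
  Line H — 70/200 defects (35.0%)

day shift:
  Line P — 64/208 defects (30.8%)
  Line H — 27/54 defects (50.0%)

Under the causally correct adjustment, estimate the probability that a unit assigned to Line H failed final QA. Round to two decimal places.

Line P is lower inside every shift stratum but Line H is lower in aggregate. Whether to stratify depends on how shift relates to the line.
The imbalance in shift arose from how units were allocated, not from anything the line did; and shift independently affects the outcome. The pooled gap is confounded — condition on shift.
Standardising Line H to the population shift mix: 0.394·22/346 + 0.333·70/200 + 0.273·27/54 = 0.278.

0.28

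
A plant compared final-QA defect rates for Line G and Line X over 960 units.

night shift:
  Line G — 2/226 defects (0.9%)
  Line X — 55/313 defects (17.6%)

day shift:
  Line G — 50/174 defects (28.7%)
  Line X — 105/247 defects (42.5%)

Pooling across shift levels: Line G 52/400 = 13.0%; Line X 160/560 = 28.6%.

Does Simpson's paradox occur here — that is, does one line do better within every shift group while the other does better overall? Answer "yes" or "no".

Within each shift level (night shift 0.9% vs 17.6%; day shift 28.7% vs 42.5%), Line G has the lower rate every time. Pooled: 13.0% vs 28.6% — Line G has the lower rate overall. They agree.

no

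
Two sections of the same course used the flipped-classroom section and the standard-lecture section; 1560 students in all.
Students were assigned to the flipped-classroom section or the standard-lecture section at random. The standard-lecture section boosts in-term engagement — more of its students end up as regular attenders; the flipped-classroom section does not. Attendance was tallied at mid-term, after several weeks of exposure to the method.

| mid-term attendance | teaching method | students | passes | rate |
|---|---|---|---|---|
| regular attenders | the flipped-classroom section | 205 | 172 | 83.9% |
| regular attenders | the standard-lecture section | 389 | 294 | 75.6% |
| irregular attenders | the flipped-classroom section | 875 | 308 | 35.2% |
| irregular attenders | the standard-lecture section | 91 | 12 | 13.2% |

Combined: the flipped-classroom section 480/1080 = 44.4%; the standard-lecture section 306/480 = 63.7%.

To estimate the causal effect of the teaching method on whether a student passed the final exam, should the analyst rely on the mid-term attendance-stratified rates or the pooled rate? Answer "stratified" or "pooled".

The stratified and pooled comparisons disagree (the flipped-classroom section wins within each mid-term attendance; the standard-lecture section wins overall), so the answer turns on the causal role of mid-term attendance.
Mid-term attendance here is a post-treatment variable shaped by the teaching method; conditioning on it would introduce bias rather than remove it. The overall comparison is the causal one.
Pooled: the flipped-classroom section 44.4% vs the standard-lecture section 63.7%; the standard-lecture section is higher overall.

pooled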